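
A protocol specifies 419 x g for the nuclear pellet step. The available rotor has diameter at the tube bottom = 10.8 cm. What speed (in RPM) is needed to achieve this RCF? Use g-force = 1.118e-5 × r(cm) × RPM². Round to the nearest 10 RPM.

2630 RPM

r = 10.8 / 2 = 5.4 cm
419 = 1.118 × 10⁻⁵ × 5.4 × N²
N² = 419 / (6.0372 × 10⁻⁵) = 6,940,303
N ≈ √6,940,303 ≈ 2,634.4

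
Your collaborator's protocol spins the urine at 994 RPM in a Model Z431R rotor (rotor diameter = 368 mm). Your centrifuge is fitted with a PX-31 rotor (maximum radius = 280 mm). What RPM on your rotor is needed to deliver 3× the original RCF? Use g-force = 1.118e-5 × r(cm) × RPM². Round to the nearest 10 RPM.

≈ 1400 RPM

Original rotor: r = 368 mm / 2 = 184 mm = 18.4 cm
RCF_original = 1.118 × 10⁻⁵ × 18.4 × (994)² = 1.118 × 10⁻⁵ × 18.4 × 988,036 ≈ 203.3 × g
Target RCF = 3 × 203.3 ≈ 609.9 × g
Your rotor: r = 280 mm = 28.0 cm
609.9 = 1.118 × 10⁻⁵ × 28 × N²
N² = 609.9 / (31.304 × 10⁻⁵) = 1,948,313
N ≈ √1,948,313 ≈ 1,395.8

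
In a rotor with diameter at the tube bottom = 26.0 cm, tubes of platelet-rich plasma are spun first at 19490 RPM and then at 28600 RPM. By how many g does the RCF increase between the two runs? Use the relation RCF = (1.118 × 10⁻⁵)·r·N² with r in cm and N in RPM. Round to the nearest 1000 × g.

r = 26.0 / 2 = 13 cm
RCF₁ = 1.118 × 10⁻⁵ × 13 × (19490)² = 1.118 × 10⁻⁵ × 13 × 379,860,100 ≈ 55,208.9 × g
RCF₂ = 1.118 × 10⁻⁵ × 13 × (28600)² = 1.118 × 10⁻⁵ × 13 × 817,960,000 ≈ 118,882.3 × g
Increase = 118,882.3 − 55,208.9 = 63,673.4

64000 g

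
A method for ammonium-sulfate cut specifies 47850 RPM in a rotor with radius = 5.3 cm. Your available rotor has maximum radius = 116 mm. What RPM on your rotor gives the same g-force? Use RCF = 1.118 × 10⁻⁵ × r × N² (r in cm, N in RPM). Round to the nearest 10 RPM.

32340 RPM

RCF = 1.118 × 10⁻⁵ × r × N²
RCF_original = 1.118 × 10⁻⁵ × 5.3 × (47850)² = 1.118 × 10⁻⁵ × 5.3 × 2,289,622,500 ≈ 135,669.3 × g
Your rotor: r = 116 mm = 11.6 cm
135,669.3 = 1.118 × 10⁻⁵ × 11.6 × N²
N² = 135,669.3 / (12.9688 × 10⁻⁵) = 1,046,120,690
N ≈ √1,046,120,690 ≈ 32,343.8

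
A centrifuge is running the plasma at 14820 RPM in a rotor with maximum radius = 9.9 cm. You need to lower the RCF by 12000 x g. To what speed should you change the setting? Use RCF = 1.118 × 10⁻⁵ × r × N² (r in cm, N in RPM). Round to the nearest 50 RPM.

Current RCF = 1.118 × 10⁻⁵ × 9.9 × (14820)² = 1.118 × 10⁻⁵ × 9.9 × 219,632,400 ≈ 24,309.4 × g
Target RCF = 24,309.4 − 12,000 = 12,309.4 × g
N² = 12,309.4 / (11.0682 × 10⁻⁵) = 111,214,109
N ≈ √111,214,109 ≈ 10,545.8

N₂ ≈ 10550 RPM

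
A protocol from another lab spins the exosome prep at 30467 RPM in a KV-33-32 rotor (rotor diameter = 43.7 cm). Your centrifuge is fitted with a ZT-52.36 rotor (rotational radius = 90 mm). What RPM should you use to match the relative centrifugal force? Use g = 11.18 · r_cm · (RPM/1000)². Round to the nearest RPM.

≈ 47472 RPM

Original rotor: r = 43.7 / 2 = 21.85 cm
RCF_original = 11.18 × 21.85 × (30.467)² = 11.18 × 21.85 × 928.238089 ≈ 226,752.8 × g
Your rotor: r = 90 mm = 9.0 cm
226,752.8 = 11.18 × 9 × (N/1000)²
(N/1000)² = 226,752.8 / 100.62 = 2253.556
N = 1000 × √2253.556 ≈ 47,471.6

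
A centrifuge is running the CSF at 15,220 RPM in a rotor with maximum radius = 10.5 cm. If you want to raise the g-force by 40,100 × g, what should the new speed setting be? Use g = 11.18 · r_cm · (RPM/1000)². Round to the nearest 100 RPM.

23900 RPM

Current RCF = 11.18 × 10.5 × (15.22)² = 11.18 × 10.5 × 231.6484 ≈ 27,193.2 × g
Target RCF = 27,193.2 + 40,100 = 67,293.2 × g
(N/1000)² = 67,293.2 / 117.39 = 573.2447
N = 1000 × √573.2447 ≈ 23,942.5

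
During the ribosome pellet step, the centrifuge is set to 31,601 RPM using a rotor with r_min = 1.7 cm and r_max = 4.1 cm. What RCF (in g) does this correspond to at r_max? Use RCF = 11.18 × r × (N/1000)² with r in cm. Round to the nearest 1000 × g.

Use r_max = 4.1 cm.
RCF = 11.18 × 4.1 × (31.601)² = 11.18 × 4.1 × 998.623201 ≈ 45,774.9 × g

46000 g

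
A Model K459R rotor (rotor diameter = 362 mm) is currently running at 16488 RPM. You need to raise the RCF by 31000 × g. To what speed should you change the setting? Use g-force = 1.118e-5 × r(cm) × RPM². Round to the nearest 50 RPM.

r = 362 mm / 2 = 181 mm = 18.1 cm
Current RCF = 1.118 × 10⁻⁵ × 18.1 × (16488)² = 1.118 × 10⁻⁵ × 18.1 × 271,854,144 ≈ 55,011.9 × g
Target RCF = 55,011.9 + 31,000 = 86,011.9 × g
N² = 86,011.9 / (20.2358 × 10⁻⁵) = 425,048,182
N ≈ √425,048,182 ≈ 20,616.7

≈ 20600 RPM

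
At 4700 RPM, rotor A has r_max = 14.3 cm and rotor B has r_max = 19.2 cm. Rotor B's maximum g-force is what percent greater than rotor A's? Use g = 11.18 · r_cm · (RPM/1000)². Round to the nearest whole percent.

34%

At equal RPM, RCF scales linearly with r: ratio = 19.2 / 14.3 = 1.3427.
So rotor B delivers 34.3% more g-force.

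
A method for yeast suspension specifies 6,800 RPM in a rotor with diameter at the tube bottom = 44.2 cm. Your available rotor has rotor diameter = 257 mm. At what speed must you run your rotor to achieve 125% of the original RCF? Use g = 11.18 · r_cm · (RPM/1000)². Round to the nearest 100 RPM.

10000 RPM

Original rotor: r = 44.2 / 2 = 22.1 cm
RCF_original = 11.18 × 22.1 × (6.8)² = 11.18 × 22.1 × 46.24 ≈ 11,424.9 × g
Target RCF = 1.25 × 11,424.9 ≈ 14,281.1 × g
Your rotor: r = 257 mm / 2 = 128.5 mm = 12.85 cm
14,281.1 = 11.18 × 12.85 × (N/1000)²
(N/1000)² = 14,281.1 / 143.663 = 99.40695
N = 1000 × √99.40695 ≈ 9,970.3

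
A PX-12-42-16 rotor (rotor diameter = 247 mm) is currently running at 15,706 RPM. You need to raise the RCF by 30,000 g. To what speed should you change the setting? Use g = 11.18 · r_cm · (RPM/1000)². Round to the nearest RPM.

r = 247 mm / 2 = 123.5 mm = 12.35 cm
Current RCF = 11.18 × 12.35 × (15.706)² = 11.18 × 12.35 × 246.678436 ≈ 34,059.6 × g
Target RCF = 34,059.6 + 30,000 = 64,059.6 × g
(N/1000)² = 64,059.6 / 138.073 = 463.9546
N = 1000 × √463.9546 ≈ 21,539.6

≈ 21540 RPM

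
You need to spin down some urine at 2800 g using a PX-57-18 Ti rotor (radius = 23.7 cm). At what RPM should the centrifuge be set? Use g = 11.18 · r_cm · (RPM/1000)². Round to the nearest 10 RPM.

2,800 = 11.18 × 23.7 × (N/1000)²
(N/1000)² = 2,800 / 264.966 = 10.56739
N = 1000 × √10.56739 ≈ 3,250.8

N ≈ 3250 RPM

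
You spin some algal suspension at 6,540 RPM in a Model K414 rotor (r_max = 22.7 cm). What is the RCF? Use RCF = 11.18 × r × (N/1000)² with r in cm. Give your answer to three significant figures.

RCF = 11.18 × r × (N/1000)²
RCF = 11.18 × 22.7 × (6.54)² = 11.18 × 22.7 × 42.7716 ≈ 10,854.8 × g

RCF ≈ 10900 x g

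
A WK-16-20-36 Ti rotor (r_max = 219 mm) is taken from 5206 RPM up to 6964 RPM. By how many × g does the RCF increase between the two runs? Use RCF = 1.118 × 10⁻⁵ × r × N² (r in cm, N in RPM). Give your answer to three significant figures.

r = 219 mm = 21.9 cm
RCF₁ = 1.118 × 10⁻⁵ × 21.9 × (5206)² = 1.118 × 10⁻⁵ × 21.9 × 27,102,436 ≈ 6,635.8 × g
RCF₂ = 1.118 × 10⁻⁵ × 21.9 × (6964)² = 1.118 × 10⁻⁵ × 21.9 × 48,497,296 ≈ 11,874.2 × g
Increase = 11,874.2 − 6,635.8 = 5,238.4

5240 × g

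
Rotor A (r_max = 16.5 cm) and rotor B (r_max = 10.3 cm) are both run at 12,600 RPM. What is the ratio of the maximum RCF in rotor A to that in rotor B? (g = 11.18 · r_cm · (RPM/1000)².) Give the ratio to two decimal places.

1.60

At fixed N, RCF ∝ r, so RCF_A/RCF_B = r_A/r_B = 16.5 / 10.3 = 1.6019.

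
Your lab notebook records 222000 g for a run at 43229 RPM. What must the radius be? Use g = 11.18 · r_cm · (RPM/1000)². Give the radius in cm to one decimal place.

RCF = 11.18 × r × (N/1000)²
222000 = 11.18 × r × (43.229)²
r = 222000 / (11.18 × 1868.746441) = 222000 / 20892.59 ≈ 10.626 cm

10.6 cm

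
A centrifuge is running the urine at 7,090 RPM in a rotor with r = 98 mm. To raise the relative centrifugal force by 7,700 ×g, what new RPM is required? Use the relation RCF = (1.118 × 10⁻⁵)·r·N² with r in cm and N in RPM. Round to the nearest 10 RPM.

r = 98 mm = 9.8 cm
Current RCF = 1.118 × 10⁻⁵ × 9.8 × (7090)² = 1.118 × 10⁻⁵ × 9.8 × 50,268,100 ≈ 5,507.6 × g
Target RCF = 5,507.6 + 7,700 = 13,207.6 × g
N² = 13,207.6 / (10.9564 × 10⁻⁵) = 120,546,895
N ≈ √120,546,895 ≈ 10,979.4

10980 RPM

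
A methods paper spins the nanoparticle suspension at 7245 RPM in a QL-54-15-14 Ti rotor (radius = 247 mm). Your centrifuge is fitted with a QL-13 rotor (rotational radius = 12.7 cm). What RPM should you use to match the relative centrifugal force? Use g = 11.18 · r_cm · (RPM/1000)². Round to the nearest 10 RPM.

Original rotor: r = 247 mm = 24.7 cm
RCF_original = 11.18 × 24.7 × (7.245)² = 11.18 × 24.7 × 52.490025 ≈ 14,494.9 × g
14,494.9 = 11.18 × 12.7 × (N/1000)²
(N/1000)² = 14,494.9 / 141.986 = 102.0868
N = 1000 × √102.0868 ≈ 10,103.8

10100 RPM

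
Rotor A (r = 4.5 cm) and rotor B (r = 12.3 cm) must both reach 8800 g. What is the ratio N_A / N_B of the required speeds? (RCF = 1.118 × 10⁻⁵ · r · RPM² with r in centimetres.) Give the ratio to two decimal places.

At fixed RCF, N ∝ 1/√r, so N_A/N_B = √(r_B/r_A) = √(12.3/4.5) = √2.733333 = 1.6533.

1.65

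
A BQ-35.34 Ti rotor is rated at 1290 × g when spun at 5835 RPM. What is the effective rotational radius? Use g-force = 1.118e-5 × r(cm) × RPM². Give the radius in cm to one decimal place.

1290 = 1.118 × 10⁻⁵ × r × (5835)²
r = 1290 / (1.118 × 10⁻⁵ × 34,047,225) = 1290 / 380.648 ≈ 3.389 cm

3.4 cm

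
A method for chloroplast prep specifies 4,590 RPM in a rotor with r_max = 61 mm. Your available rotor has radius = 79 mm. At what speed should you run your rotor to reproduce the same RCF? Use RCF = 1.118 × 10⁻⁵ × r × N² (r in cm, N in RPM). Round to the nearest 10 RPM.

Original rotor: r = 61 mm = 6.1 cm
RCF = 1.118 × 10⁻⁵ × r × N²
RCF_original = 1.118 × 10⁻⁵ × 6.1 × (4590)² = 1.118 × 10⁻⁵ × 6.1 × 21,068,100 ≈ 1,436.8 × g
Your rotor: r = 79 mm = 7.9 cm
1,436.8 = 1.118 × 10⁻⁵ × 7.9 × N²
N² = 1,436.8 / (8.8322 × 10⁻⁵) = 16,267,748
N ≈ √16,267,748 ≈ 4,033.3

≈ 4030 RPM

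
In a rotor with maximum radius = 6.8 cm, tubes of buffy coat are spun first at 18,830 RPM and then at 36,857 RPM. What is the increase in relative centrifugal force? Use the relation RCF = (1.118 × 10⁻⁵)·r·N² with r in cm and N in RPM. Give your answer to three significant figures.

RCF₁ = 1.118 × 10⁻⁵ × 6.8 × (18830)² = 1.118 × 10⁻⁵ × 6.8 × 354,568,900 ≈ 26,955.7 × g
RCF₂ = 1.118 × 10⁻⁵ × 6.8 × (36857)² = 1.118 × 10⁻⁵ × 6.8 × 1,358,438,449 ≈ 103,273.9 × g
Increase = 103,273.9 − 26,955.7 = 76,318.2

76300 ×g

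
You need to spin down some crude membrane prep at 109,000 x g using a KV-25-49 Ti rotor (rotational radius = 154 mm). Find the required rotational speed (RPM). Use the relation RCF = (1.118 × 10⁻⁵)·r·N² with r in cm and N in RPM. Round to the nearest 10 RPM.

r = 154 mm = 15.4 cm
109,000 = 1.118 × 10⁻⁵ × 15.4 × N²
N² = 109,000 / (17.2172 × 10⁻⁵) = 633,087,842
N ≈ √633,087,842 ≈ 25,161.2

N ≈ 25160 RPM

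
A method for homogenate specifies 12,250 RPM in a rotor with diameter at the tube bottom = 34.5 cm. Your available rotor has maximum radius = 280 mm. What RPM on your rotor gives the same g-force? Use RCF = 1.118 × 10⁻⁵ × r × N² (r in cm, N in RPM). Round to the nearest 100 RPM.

≈ 9600 RPM

Original rotor: r = 34.5 / 2 = 17.25 cm
RCF_original = 1.118 × 10⁻⁵ × 17.25 × (12250)² = 1.118 × 10⁻⁵ × 17.25 × 150,062,500 ≈ 28,940.3 × g
Your rotor: r = 280 mm = 28.0 cm
28,940.3 = 1.118 × 10⁻⁵ × 28 × N²
N² = 28,940.3 / (31.304 × 10⁻⁵) = 92,449,208
N ≈ √92,449,208 ≈ 9,615.1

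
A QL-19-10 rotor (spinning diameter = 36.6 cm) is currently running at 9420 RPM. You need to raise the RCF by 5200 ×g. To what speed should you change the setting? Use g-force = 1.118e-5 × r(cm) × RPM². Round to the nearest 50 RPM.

r = 36.6 / 2 = 18.3 cm
Current RCF = 1.118 × 10⁻⁵ × 18.3 × (9420)² = 1.118 × 10⁻⁵ × 18.3 × 88,736,400 ≈ 18,154.9 × g
Target RCF = 18,154.9 + 5,200 = 23,354.9 × g
N² = 23,354.9 / (20.4594 × 10⁻⁵) = 114,152,419
N ≈ √114,152,419 ≈ 10,684.2

10700 RPM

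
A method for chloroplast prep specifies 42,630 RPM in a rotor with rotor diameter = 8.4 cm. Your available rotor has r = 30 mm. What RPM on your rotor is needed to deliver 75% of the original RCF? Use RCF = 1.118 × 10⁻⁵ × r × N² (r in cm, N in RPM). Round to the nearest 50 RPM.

Original rotor: r = 8.4 / 2 = 4.2 cm
RCF = 1.118 × 10⁻⁵ × r × N²
RCF_original = 1.118 × 10⁻⁵ × 4.2 × (42630)² = 1.118 × 10⁻⁵ × 4.2 × 1,817,316,900 ≈ 85,333.9 × g
Target RCF = 0.75 × 85,333.9 ≈ 64,000.4 × g
Your rotor: r = 30 mm = 3.0 cm
64,000.4 = 1.118 × 10⁻⁵ × 3 × N²
N² = 64,000.4 / (3.354 × 10⁻⁵) = 1,908,181,276
N ≈ √1,908,181,276 ≈ 43,682.7

≈ 43700 RPM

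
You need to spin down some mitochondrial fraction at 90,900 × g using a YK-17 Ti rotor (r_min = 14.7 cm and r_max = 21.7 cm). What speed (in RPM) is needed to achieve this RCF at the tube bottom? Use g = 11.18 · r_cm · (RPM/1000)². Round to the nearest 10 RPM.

≈ 19360 RPM

Use r_max = 21.7 cm.
RCF = 11.18 × r × (N/1000)²
90,900 = 11.18 × 21.7 × (N/1000)²
(N/1000)² = 90,900 / 242.606 = 374.6816
N = 1000 × √374.6816 ≈ 19,356.7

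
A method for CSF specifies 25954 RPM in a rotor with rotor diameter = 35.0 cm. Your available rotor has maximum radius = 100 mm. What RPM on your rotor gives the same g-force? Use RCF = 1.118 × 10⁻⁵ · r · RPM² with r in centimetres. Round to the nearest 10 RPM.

≈ 34330 RPM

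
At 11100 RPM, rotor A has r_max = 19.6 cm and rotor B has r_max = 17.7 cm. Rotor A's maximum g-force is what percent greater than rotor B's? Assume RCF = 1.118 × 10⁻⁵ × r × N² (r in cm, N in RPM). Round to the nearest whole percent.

11%

At equal RPM, RCF scales linearly with r: ratio = 19.6 / 17.7 = 1.1073.
So rotor A delivers 10.7% more g-force.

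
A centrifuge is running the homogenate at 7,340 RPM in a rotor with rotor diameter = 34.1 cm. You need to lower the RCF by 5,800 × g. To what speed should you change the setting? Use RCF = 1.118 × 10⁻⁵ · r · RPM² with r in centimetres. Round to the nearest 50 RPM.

≈ 4850 RPM

r = 34.1 / 2 = 17.05 cm
Current RCF = 1.118 × 10⁻⁵ × 17.05 × (7340)² = 1.118 × 10⁻⁵ × 17.05 × 53,875,600 ≈ 10,269.7 × g
Target RCF = 10,269.7 − 5,800 = 4,469.7 × g
N² = 4,469.7 / (19.0619 × 10⁻⁵) = 23,448,345
N ≈ √23,448,345 ≈ 4,842.3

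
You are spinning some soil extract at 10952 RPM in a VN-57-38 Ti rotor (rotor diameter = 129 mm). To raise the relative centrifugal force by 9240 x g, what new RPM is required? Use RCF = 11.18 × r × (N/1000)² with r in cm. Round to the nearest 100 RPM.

r = 129 mm / 2 = 64.5 mm = 6.45 cm
Current RCF = 11.18 × 6.45 × (10.952)² = 11.18 × 6.45 × 119.946304 ≈ 8,649.4 × g
Target RCF = 8,649.4 + 9,240 = 17,889.4 × g
(N/1000)² = 17,889.4 / 72.111 = 248.0814
N = 1000 × √248.0814 ≈ 15,750.6

15800 RPM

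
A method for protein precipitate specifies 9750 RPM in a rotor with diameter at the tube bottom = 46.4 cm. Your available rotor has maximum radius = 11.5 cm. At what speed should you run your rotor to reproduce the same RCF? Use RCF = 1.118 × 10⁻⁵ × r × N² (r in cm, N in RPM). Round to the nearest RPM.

≈ 13848 RPM

Original rotor: r = 46.4 / 2 = 23.2 cm
RCF_original = 1.118 × 10⁻⁵ × 23.2 × (9750)² = 1.118 × 10⁻⁵ × 23.2 × 95,062,500 ≈ 24,656.9 × g
24,656.9 = 1.118 × 10⁻⁵ × 11.5 × N²
N² = 24,656.9 / (12.857 × 10⁻⁵) = 191,778,020
N ≈ √191,778,020 ≈ 13,848.4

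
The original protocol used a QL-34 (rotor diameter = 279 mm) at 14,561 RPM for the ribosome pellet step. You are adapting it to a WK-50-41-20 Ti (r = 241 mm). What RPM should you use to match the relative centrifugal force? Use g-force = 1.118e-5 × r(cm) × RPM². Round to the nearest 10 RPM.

Original rotor: r = 279 mm / 2 = 139.5 mm = 13.95 cm
RCF = 1.118 × 10⁻⁵ × r × N²
RCF_original = 1.118 × 10⁻⁵ × 13.95 × (14561)² = 1.118 × 10⁻⁵ × 13.95 × 212,022,721 ≈ 33,067.3 × g
Your rotor: r = 241 mm = 24.1 cm
33,067.3 = 1.118 × 10⁻⁵ × 24.1 × N²
N² = 33,067.3 / (26.9438 × 10⁻⁵) = 122,726,935
N ≈ √122,726,935 ≈ 11,078.2

≈ 11080 RPM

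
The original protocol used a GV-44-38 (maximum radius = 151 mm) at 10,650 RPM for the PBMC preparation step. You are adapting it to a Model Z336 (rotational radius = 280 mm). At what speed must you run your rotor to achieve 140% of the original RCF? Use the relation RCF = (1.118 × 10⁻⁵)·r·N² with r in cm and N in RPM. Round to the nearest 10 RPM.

9250 RPM

Original rotor: r = 151 mm = 15.1 cm
RCF_original = 1.118 × 10⁻⁵ × 15.1 × (10650)² = 1.118 × 10⁻⁵ × 15.1 × 113,422,500 ≈ 19,147.8 × g
Target RCF = 1.4 × 19,147.8 ≈ 26,806.9 × g
Your rotor: r = 280 mm = 28.0 cm
26,806.9 = 1.118 × 10⁻⁵ × 28 × N²
N² = 26,806.9 / (31.304 × 10⁻⁵) = 85,634,104
N ≈ √85,634,104 ≈ 9,253.9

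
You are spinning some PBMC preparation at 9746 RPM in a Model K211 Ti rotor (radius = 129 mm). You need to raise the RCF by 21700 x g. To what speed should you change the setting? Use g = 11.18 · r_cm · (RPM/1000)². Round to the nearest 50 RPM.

15650 RPM

r = 129 mm = 12.9 cm
Current RCF = 11.18 × 12.9 × (9.746)² = 11.18 × 12.9 × 94.984516 ≈ 13,698.9 × g
Target RCF = 13,698.9 + 21,700 = 35,398.9 × g
(N/1000)² = 35,398.9 / 144.222 = 245.4473
N = 1000 × √245.4473 ≈ 15,666.8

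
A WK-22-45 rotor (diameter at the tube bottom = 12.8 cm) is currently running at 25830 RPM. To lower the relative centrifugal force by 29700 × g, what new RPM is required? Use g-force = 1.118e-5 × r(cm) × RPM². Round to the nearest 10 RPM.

≈ 15880 RPM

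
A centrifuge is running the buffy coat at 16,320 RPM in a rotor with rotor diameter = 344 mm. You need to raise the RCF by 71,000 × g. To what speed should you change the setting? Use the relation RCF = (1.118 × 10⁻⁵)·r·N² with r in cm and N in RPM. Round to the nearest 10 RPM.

r = 344 mm / 2 = 172 mm = 17.2 cm
Current RCF = 1.118 × 10⁻⁵ × 17.2 × (16320)² = 1.118 × 10⁻⁵ × 17.2 × 266,342,400 ≈ 51,216.6 × g
Target RCF = 51,216.6 + 71,000 = 122,216.6 × g
N² = 122,216.6 / (19.2296 × 10⁻⁵) = 635,564,962
N ≈ √635,564,962 ≈ 25,210.4

≈ 25210 RPM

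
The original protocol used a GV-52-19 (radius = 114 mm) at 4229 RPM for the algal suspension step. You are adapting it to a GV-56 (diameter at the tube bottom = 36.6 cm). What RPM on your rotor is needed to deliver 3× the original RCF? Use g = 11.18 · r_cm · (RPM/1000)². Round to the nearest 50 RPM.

Original rotor: r = 114 mm = 11.4 cm
RCF = 11.18 × r × (N/1000)²
RCF_original = 11.18 × 11.4 × (4.229)² = 11.18 × 11.4 × 17.884441 ≈ 2,279.4 × g
Target RCF = 3 × 2,279.4 ≈ 6,838.2 × g
Your rotor: r = 36.6 / 2 = 18.3 cm
6,838.2 = 11.18 × 18.3 × (N/1000)²
(N/1000)² = 6,838.2 / 204.594 = 33.42327
N = 1000 × √33.42327 ≈ 5,781.3

≈ 5800 RPM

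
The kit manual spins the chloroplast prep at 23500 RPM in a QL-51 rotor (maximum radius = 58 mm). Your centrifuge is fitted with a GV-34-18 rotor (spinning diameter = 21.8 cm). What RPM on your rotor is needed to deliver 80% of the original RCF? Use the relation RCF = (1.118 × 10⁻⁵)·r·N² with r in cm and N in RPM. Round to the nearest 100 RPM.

15300 RPM

Original rotor: r = 58 mm = 5.8 cm
RCF = 1.118 × 10⁻⁵ × r × N²
RCF_original = 1.118 × 10⁻⁵ × 5.8 × (23500)² = 1.118 × 10⁻⁵ × 5.8 × 552,250,000 ≈ 35,810.1 × g
Target RCF = 0.8 × 35,810.1 ≈ 28,648.1 × g
Your rotor: r = 21.8 / 2 = 10.9 cm
28,648.1 = 1.118 × 10⁻⁵ × 10.9 × N²
N² = 28,648.1 / (12.1862 × 10⁻⁵) = 235,086,409
N ≈ √235,086,409 ≈ 15,332.5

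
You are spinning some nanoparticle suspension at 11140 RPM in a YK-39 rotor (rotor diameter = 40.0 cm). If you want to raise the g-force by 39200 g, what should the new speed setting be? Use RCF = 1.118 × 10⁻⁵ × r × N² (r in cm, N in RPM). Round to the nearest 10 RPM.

r = 40.0 / 2 = 20 cm
Current RCF = 1.118 × 10⁻⁵ × 20 × (11140)² = 1.118 × 10⁻⁵ × 20 × 124,099,600 ≈ 27,748.7 × g
Target RCF = 27,748.7 + 39,200 = 66,948.7 × g
N² = 66,948.7 / (22.36 × 10⁻⁵) = 299,412,791
N ≈ √299,412,791 ≈ 17,303.5

N₂ ≈ 17300 RPM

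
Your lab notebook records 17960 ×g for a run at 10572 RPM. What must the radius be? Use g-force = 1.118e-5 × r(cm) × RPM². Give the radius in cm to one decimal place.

17960 = 1.118 × 10⁻⁵ × r × (10572)²
r = 17960 / (1.118 × 10⁻⁵ × 111,767,184) = 17960 / 1249.557 ≈ 14.373 cm

≈ 14.4 cm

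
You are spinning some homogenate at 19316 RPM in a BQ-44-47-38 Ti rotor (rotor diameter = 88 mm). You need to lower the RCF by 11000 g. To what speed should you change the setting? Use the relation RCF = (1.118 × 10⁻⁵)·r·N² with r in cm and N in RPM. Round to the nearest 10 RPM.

12230 RPM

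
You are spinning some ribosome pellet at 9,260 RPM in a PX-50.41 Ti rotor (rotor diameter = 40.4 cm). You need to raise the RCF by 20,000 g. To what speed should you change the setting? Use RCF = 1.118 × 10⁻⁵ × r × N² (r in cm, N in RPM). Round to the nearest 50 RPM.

r = 40.4 / 2 = 20.2 cm
Current RCF = 1.118 × 10⁻⁵ × 20.2 × (9260)² = 1.118 × 10⁻⁵ × 20.2 × 85,747,600 ≈ 19,364.9 × g
Target RCF = 19,364.9 + 20,000 = 39,364.9 × g
N² = 39,364.9 / (22.5836 × 10⁻⁵) = 174,307,462
N ≈ √174,307,462 ≈ 13,202.6

13200 RPM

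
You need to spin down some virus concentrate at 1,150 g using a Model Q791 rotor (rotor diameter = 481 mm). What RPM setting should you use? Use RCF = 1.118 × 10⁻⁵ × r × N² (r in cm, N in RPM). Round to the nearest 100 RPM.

r = 481 mm / 2 = 240.5 mm = 24.05 cm
1,150 = 1.118 × 10⁻⁵ × 24.05 × N²
N² = 1,150 / (26.8879 × 10⁻⁵) = 4,277,017
N ≈ √4,277,017 ≈ 2,068.1

≈ 2100 RPM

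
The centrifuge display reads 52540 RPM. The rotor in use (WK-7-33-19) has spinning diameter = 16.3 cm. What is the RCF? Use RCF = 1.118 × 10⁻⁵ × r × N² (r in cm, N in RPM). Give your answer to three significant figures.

≈ 252000 × g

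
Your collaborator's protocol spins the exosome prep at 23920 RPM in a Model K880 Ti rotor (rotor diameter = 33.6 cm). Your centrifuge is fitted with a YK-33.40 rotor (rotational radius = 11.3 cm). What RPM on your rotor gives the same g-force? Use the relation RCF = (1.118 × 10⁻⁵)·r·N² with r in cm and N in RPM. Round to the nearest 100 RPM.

Original rotor: r = 33.6 / 2 = 16.8 cm
RCF_original = 1.118 × 10⁻⁵ × 16.8 × (23920)² = 1.118 × 10⁻⁵ × 16.8 × 572,166,400 ≈ 107,466.6 × g
107,466.6 = 1.118 × 10⁻⁵ × 11.3 × N²
N² = 107,466.6 / (12.6334 × 10⁻⁵) = 850,654,614
N ≈ √850,654,614 ≈ 29,166.0

≈ 29200 RPM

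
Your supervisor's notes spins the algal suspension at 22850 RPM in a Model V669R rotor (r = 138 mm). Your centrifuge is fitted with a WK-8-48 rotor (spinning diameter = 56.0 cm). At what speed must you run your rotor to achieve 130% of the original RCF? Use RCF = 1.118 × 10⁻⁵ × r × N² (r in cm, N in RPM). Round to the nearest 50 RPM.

≈ 18300 RPM

Original rotor: r = 138 mm = 13.8 cm
RCF_original = 1.118 × 10⁻⁵ × 13.8 × (22850)² = 1.118 × 10⁻⁵ × 13.8 × 522,122,500 ≈ 80,555.1 × g
Target RCF = 1.3 × 80,555.1 ≈ 104,721.6 × g
Your rotor: r = 56.0 / 2 = 28 cm
104,721.6 = 1.118 × 10⁻⁵ × 28 × N²
N² = 104,721.6 / (31.304 × 10⁻⁵) = 334,531,050
N ≈ √334,531,050 ≈ 18,290.2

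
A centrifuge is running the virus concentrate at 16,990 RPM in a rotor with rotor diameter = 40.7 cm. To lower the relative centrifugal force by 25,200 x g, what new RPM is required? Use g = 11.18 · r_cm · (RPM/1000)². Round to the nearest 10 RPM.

r = 40.7 / 2 = 20.35 cm
Current RCF = 11.18 × 20.35 × (16.99)² = 11.18 × 20.35 × 288.6601 ≈ 65,673.9 × g
Target RCF = 65,673.9 − 25,200 = 40,473.9 × g
(N/1000)² = 40,473.9 / 227.513 = 177.8971
N = 1000 × √177.8971 ≈ 13,337.8

N₂ ≈ 13340 RPM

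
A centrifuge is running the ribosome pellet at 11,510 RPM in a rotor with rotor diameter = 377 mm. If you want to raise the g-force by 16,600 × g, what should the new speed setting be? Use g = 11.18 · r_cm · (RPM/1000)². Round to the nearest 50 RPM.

≈ 14550 RPM

r = 377 mm / 2 = 188.5 mm = 18.85 cm
Current RCF = 11.18 × 18.85 × (11.51)² = 11.18 × 18.85 × 132.4801 ≈ 27,919.3 × g
Target RCF = 27,919.3 + 16,600 = 44,519.3 × g
(N/1000)² = 44,519.3 / 210.743 = 211.2492
N = 1000 × √211.2492 ≈ 14,534.4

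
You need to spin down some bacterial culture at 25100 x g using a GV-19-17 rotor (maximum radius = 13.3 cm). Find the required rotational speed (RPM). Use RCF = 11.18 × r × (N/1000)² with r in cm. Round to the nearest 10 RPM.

N ≈ 12990 RPM

RCF = 11.18 × r × (N/1000)²
25,100 = 11.18 × 13.3 × (N/1000)²
(N/1000)² = 25,100 / 148.694 = 168.803
N = 1000 × √168.803 ≈ 12,992.4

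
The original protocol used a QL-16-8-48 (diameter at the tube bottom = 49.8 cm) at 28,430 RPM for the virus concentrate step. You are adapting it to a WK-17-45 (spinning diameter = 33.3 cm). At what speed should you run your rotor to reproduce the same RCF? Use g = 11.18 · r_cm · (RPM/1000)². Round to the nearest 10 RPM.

Original rotor: r = 49.8 / 2 = 24.9 cm
RCF_original = 11.18 × 24.9 × (28.43)² = 11.18 × 24.9 × 808.2649 ≈ 225,006.4 × g
Your rotor: r = 33.3 / 2 = 16.65 cm
225,006.4 = 11.18 × 16.65 × (N/1000)²
(N/1000)² = 225,006.4 / 186.147 = 1208.757
N = 1000 × √1208.757 ≈ 34,767.2

34770 RPM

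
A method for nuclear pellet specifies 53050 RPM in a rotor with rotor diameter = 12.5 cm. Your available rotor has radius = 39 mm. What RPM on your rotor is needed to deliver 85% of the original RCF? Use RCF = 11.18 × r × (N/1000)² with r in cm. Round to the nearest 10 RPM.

≈ 61920 RPM

Original rotor: r = 12.5 / 2 = 6.25 cm
RCF_original = 11.18 × 6.25 × (53.05)² = 11.18 × 6.25 × 2,814.3025 ≈ 196,649.4 × g
Target RCF = 0.85 × 196,649.4 ≈ 167,152 × g
Your rotor: r = 39 mm = 3.9 cm
167,152 = 11.18 × 3.9 × (N/1000)²
(N/1000)² = 167,152 / 43.602 = 3833.586
N = 1000 × √3833.586 ≈ 61,916.0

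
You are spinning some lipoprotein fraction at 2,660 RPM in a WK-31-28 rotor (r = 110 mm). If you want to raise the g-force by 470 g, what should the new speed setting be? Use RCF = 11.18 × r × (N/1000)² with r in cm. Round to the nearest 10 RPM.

r = 110 mm = 11.0 cm
Current RCF = 11.18 × 11 × (2.66)² = 11.18 × 11 × 7.0756 ≈ 870.2 × g
Target RCF = 870.2 + 470 = 1,340.2 × g
(N/1000)² = 1,340.2 / 122.98 = 10.89771
N = 1000 × √10.89771 ≈ 3,301.2

3300 RPM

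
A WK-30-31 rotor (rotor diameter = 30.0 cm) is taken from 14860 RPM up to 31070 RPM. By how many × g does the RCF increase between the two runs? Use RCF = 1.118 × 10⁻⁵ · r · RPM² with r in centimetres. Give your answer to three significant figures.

125000 × g

r = 30.0 / 2 = 15 cm
RCF₁ = 1.118 × 10⁻⁵ × 15 × (14860)² = 1.118 × 10⁻⁵ × 15 × 220,819,600 ≈ 37,031.4 × g
RCF₂ = 1.118 × 10⁻⁵ × 15 × (31070)² = 1.118 × 10⁻⁵ × 15 × 965,344,900 ≈ 161,888.3 × g
Increase = 161,888.3 − 37,031.4 = 124,856.9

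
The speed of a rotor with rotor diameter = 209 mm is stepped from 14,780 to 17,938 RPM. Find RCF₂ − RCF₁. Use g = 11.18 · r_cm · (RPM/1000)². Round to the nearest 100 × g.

r = 209 mm / 2 = 104.5 mm = 10.45 cm
RCF₁ = 11.18 × 10.45 × (14.78)² = 11.18 × 10.45 × 218.4484 ≈ 25,521.5 × g
RCF₂ = 11.18 × 10.45 × (17.938)² = 11.18 × 10.45 × 321.771844 ≈ 37,592.9 × g
Increase = 37,592.9 − 25,521.5 = 12,071.4

12100 ×g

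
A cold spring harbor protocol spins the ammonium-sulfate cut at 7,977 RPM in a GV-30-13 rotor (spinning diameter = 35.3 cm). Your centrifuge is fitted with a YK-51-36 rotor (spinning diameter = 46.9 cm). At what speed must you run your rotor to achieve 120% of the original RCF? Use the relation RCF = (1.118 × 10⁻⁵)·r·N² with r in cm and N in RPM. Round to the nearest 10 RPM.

7580 RPM

Original rotor: r = 35.3 / 2 = 17.65 cm
RCF_original = 1.118 × 10⁻⁵ × 17.65 × (7977)² = 1.118 × 10⁻⁵ × 17.65 × 63,632,529 ≈ 12,556.4 × g
Target RCF = 1.2 × 12,556.4 ≈ 15,067.7 × g
Your rotor: r = 46.9 / 2 = 23.45 cm
15,067.7 = 1.118 × 10⁻⁵ × 23.45 × N²
N² = 15,067.7 / (26.2171 × 10⁻⁵) = 57,472,794
N ≈ √57,472,794 ≈ 7,581.1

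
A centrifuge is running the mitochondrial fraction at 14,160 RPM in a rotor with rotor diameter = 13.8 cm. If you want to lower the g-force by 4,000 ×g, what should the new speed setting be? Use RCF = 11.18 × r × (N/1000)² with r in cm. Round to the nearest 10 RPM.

12190 RPM

r = 13.8 / 2 = 6.9 cm
Current RCF = 11.18 × 6.9 × (14.16)² = 11.18 × 6.9 × 200.5056 ≈ 15,467.4 × g
Target RCF = 15,467.4 − 4,000 = 11,467.4 × g
(N/1000)² = 11,467.4 / 77.142 = 148.6531
N = 1000 × √148.6531 ≈ 12,192.3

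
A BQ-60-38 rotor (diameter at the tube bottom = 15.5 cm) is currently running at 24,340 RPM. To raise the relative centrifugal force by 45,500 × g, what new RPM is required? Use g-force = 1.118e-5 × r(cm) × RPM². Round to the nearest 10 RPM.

r = 15.5 / 2 = 7.75 cm
Current RCF = 1.118 × 10⁻⁵ × 7.75 × (24340)² = 1.118 × 10⁻⁵ × 7.75 × 592,435,600 ≈ 51,331.6 × g
Target RCF = 51,331.6 + 45,500 = 96,831.6 × g
N² = 96,831.6 / (8.6645 × 10⁻⁵) = 1,117,567,084
N ≈ √1,117,567,084 ≈ 33,430.0

≈ 33430 RPM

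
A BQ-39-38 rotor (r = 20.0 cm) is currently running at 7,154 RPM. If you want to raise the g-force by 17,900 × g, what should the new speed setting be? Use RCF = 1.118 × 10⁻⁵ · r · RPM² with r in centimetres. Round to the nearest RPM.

11456 RPM

Current RCF = 1.118 × 10⁻⁵ × 20 × (7154)² = 1.118 × 10⁻⁵ × 20 × 51,179,716 ≈ 11,443.8 × g
Target RCF = 11,443.8 + 17,900 = 29,343.8 × g
N² = 29,343.8 / (22.36 × 10⁻⁵) = 131,233,453
N ≈ √131,233,453 ≈ 11,455.7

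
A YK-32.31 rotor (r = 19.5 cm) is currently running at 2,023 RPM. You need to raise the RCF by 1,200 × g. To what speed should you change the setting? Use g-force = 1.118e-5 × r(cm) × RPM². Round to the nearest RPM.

Current RCF = 1.118 × 10⁻⁵ × 19.5 × (2023)² = 1.118 × 10⁻⁵ × 19.5 × 4,092,529 ≈ 892.2 × g
Target RCF = 892.2 + 1,200 = 2,092.2 × g
N² = 2,092.2 / (21.801 × 10⁻⁵) = 9,596,807
N ≈ √9,596,807 ≈ 3,097.9

N₂ ≈ 3098 RPM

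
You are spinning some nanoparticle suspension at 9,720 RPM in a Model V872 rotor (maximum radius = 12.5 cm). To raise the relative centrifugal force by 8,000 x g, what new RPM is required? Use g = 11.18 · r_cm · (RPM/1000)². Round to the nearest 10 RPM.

12320 RPM

Current RCF = 11.18 × 12.5 × (9.72)² = 11.18 × 12.5 × 94.4784 ≈ 13,203.4 × g
Target RCF = 13,203.4 + 8,000 = 21,203.4 × g
(N/1000)² = 21,203.4 / 139.75 = 151.7238
N = 1000 × √151.7238 ≈ 12,317.6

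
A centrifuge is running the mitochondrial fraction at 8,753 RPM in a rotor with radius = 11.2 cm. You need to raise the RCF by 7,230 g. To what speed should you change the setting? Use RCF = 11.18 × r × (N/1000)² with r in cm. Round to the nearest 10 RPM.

N₂ ≈ 11590 RPM

Current RCF = 11.18 × 11.2 × (8.753)² = 11.18 × 11.2 × 76.615009 ≈ 9,593.4 × g
Target RCF = 9,593.4 + 7,230 = 16,823.4 × g
(N/1000)² = 16,823.4 / 125.216 = 134.355
N = 1000 × √134.355 ≈ 11,591.2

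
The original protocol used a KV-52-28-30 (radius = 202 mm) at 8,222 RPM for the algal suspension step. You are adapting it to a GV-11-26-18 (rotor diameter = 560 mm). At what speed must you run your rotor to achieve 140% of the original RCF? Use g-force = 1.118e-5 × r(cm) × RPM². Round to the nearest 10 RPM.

≈ 8260 RPM

Original rotor: r = 202 mm = 20.2 cm
RCF_original = 1.118 × 10⁻⁵ × 20.2 × (8222)² = 1.118 × 10⁻⁵ × 20.2 × 67,601,284 ≈ 15,266.8 × g
Target RCF = 1.4 × 15,266.8 ≈ 21,373.5 × g
Your rotor: r = 560 mm / 2 = 280 mm = 28 cm
21,373.5 = 1.118 × 10⁻⁵ × 28 × N²
N² = 21,373.5 / (31.304 × 10⁻⁵) = 68,277,217
N ≈ √68,277,217 ≈ 8,263.0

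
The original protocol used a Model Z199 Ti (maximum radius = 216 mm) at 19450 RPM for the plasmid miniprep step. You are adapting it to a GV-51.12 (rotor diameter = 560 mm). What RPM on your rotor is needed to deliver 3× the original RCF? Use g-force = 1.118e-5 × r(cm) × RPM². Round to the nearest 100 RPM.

29600 RPM

Original rotor: r = 216 mm = 21.6 cm
RCF = 1.118 × 10⁻⁵ × r × N²
RCF_original = 1.118 × 10⁻⁵ × 21.6 × (19450)² = 1.118 × 10⁻⁵ × 21.6 × 378,302,500 ≈ 91,355.5 × g
Target RCF = 3 × 91,355.5 ≈ 274,066.5 × g
Your rotor: r = 560 mm / 2 = 280 mm = 28 cm
274,066.5 = 1.118 × 10⁻⁵ × 28 × N²
N² = 274,066.5 / (31.304 × 10⁻⁵) = 875,499,936
N ≈ √875,499,936 ≈ 29,588.8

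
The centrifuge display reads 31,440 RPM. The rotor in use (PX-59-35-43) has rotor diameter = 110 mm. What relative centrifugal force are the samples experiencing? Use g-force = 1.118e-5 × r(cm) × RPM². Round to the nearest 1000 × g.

≈ 61000 x g

r = 110 mm / 2 = 55 mm = 5.5 cm
RCF = 1.118 × 10⁻⁵ × 5.5 × (31440)² = 1.118 × 10⁻⁵ × 5.5 × 988,473,600 ≈ 60,781.2 × g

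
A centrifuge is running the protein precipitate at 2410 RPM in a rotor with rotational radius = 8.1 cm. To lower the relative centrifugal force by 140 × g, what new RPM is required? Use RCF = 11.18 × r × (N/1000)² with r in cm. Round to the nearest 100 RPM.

2100 RPM

Current RCF = 11.18 × 8.1 × (2.41)² = 11.18 × 8.1 × 5.8081 ≈ 526 × g
Target RCF = 526 − 140 = 386 × g
(N/1000)² = 386 / 90.558 = 4.262462
N = 1000 × √4.262462 ≈ 2,064.6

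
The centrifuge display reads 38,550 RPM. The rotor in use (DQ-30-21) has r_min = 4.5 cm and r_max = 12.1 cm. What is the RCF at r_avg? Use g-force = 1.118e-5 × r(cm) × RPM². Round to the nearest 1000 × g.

r_avg = (4.5 + 12.1) / 2 = 8.3 cm
RCF = 1.118 × 10⁻⁵ × 8.3 × (38550)² = 1.118 × 10⁻⁵ × 8.3 × 1,486,102,500 ≈ 137,901.4 × g

138000 g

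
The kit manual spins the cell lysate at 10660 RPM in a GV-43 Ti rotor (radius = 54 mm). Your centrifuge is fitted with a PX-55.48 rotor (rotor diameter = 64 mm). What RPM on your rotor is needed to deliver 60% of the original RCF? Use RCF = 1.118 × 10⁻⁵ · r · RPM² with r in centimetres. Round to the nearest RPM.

10726 RPM

Original rotor: r = 54 mm = 5.4 cm
RCF_original = 1.118 × 10⁻⁵ × 5.4 × (10660)² = 1.118 × 10⁻⁵ × 5.4 × 113,635,600 ≈ 6,860.4 × g
Target RCF = 0.6 × 6,860.4 ≈ 4,116.2 × g
Your rotor: r = 64 mm / 2 = 32 mm = 3.2 cm
4,116.2 = 1.118 × 10⁻⁵ × 3.2 × N²
N² = 4,116.2 / (3.5776 × 10⁻⁵) = 115,054,785
N ≈ √115,054,785 ≈ 10,726.4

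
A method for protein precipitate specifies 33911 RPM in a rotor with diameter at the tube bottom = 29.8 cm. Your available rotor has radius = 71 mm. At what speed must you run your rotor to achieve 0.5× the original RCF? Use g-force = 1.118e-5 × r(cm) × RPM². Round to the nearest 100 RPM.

Original rotor: r = 29.8 / 2 = 14.9 cm
RCF_original = 1.118 × 10⁻⁵ × 14.9 × (33911)² = 1.118 × 10⁻⁵ × 14.9 × 1,149,955,921 ≈ 191,562 × g
Target RCF = 0.5 × 191,562 ≈ 95,781 × g
Your rotor: r = 71 mm = 7.1 cm
95,781 = 1.118 × 10⁻⁵ × 7.1 × N²
N² = 95,781 / (7.9378 × 10⁻⁵) = 1,206,644,158
N ≈ √1,206,644,158 ≈ 34,736.8

34700 RPM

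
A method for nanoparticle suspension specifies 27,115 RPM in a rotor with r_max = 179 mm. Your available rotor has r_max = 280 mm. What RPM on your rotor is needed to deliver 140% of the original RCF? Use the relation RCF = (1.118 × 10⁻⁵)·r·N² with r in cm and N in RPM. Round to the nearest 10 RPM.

25650 RPM

Original rotor: r = 179 mm = 17.9 cm
RCF_original = 1.118 × 10⁻⁵ × 17.9 × (27115)² = 1.118 × 10⁻⁵ × 17.9 × 735,223,225 ≈ 147,134.3 × g
Target RCF = 1.4 × 147,134.3 ≈ 205,988 × g
Your rotor: r = 280 mm = 28.0 cm
205,988 = 1.118 × 10⁻⁵ × 28 × N²
N² = 205,988 / (31.304 × 10⁻⁵) = 658,024,534
N ≈ √658,024,534 ≈ 25,652.0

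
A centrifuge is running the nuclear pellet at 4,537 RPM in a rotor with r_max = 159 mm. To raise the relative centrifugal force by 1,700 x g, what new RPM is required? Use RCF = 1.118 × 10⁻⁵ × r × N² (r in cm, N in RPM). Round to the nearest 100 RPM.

5500 RPM

r = 159 mm = 15.9 cm
Current RCF = 1.118 × 10⁻⁵ × 15.9 × (4537)² = 1.118 × 10⁻⁵ × 15.9 × 20,584,369 ≈ 3,659.1 × g
Target RCF = 3,659.1 + 1,700 = 5,359.1 × g
N² = 5,359.1 / (17.7762 × 10⁻⁵) = 30,147,613
N ≈ √30,147,613 ≈ 5,490.7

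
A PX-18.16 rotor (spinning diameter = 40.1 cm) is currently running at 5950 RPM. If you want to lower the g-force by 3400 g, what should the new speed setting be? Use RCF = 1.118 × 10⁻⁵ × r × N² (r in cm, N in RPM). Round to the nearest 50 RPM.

≈ 4500 RPM

r = 40.1 / 2 = 20.05 cm
Current RCF = 1.118 × 10⁻⁵ × 20.05 × (5950)² = 1.118 × 10⁻⁵ × 20.05 × 35,402,500 ≈ 7,935.8 × g
Target RCF = 7,935.8 − 3,400 = 4,535.8 × g
N² = 4,535.8 / (22.4159 × 10⁻⁵) = 20,234,744
N ≈ √20,234,744 ≈ 4,498.3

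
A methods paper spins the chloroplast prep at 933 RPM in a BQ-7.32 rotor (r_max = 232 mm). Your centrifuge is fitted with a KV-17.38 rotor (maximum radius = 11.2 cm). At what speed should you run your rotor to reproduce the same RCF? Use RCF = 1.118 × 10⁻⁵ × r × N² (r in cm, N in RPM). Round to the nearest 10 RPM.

≈ 1340 RPM

Original rotor: r = 232 mm = 23.2 cm
RCF_original = 1.118 × 10⁻⁵ × 23.2 × (933)² = 1.118 × 10⁻⁵ × 23.2 × 870,489 ≈ 225.8 × g
225.8 = 1.118 × 10⁻⁵ × 11.2 × N²
N² = 225.8 / (12.5216 × 10⁻⁵) = 1,803,284
N ≈ √1,803,284 ≈ 1,342.9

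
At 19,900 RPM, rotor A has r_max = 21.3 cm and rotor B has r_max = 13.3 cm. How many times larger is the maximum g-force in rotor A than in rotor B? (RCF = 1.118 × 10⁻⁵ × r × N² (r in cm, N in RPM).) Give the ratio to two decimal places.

1.60

At fixed N, RCF ∝ r, so RCF_A/RCF_B = r_A/r_B = 21.3 / 13.3 = 1.6015.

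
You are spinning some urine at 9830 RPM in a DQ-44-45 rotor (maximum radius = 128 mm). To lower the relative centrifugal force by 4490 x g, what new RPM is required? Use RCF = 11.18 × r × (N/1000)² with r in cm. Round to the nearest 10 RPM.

r = 128 mm = 12.8 cm
Current RCF = 11.18 × 12.8 × (9.83)² = 11.18 × 12.8 × 96.6289 ≈ 13,828 × g
Target RCF = 13,828 − 4,490 = 9,338 × g
(N/1000)² = 9,338 / 143.104 = 65.25324
N = 1000 × √65.25324 ≈ 8,077.9

8080 RPM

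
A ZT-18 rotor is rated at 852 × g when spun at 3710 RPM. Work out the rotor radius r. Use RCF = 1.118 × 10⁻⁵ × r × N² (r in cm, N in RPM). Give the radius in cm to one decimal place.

≈ 5.5 cm

852 = 1.118 × 10⁻⁵ × r × (3710)²
r = 852 / (1.118 × 10⁻⁵ × 13,764,100) = 852 / 153.8826 ≈ 5.537 cm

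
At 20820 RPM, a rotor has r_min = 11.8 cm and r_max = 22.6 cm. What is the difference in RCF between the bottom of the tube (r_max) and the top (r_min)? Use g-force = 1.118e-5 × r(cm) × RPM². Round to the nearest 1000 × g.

≈ 52000 ×g

RCF_max = 1.118 × 10⁻⁵ × 22.6 × (20820)² = 1.118 × 10⁻⁵ × 22.6 × 433,472,400 ≈ 109,524.6 × g
RCF_min = 1.118 × 10⁻⁵ × 11.8 × (20820)² = 1.118 × 10⁻⁵ × 11.8 × 433,472,400 ≈ 57,185.4 × g
ΔRCF = 109,524.6 − 57,185.4 = 52,339.2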